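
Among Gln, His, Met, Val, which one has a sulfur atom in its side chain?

Met

Cysteine (C, thiol) and methionine (M, thioether) are the two sulfur-containing amino acids.
Of the listed options, only Met belongs to this group.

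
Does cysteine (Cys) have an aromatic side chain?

F, W, and Y each carry an aromatic ring on the side chain.
Cysteine is not in this group.

No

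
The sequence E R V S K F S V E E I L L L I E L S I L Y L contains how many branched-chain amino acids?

Valine (V), leucine (L), and isoleucine (I) are the branched-chain amino acids.
Matching residues: V3, V8, I11, L12, L13, L14, I15, L17, I19, L20, L22.

11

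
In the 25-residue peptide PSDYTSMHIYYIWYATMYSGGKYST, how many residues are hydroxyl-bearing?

13

Serine (S), threonine (T), and tyrosine (Y) each carry a hydroxyl group on the side chain.
Matching residues: S2, Y4, T5, S6, Y10, Y11, Y14, T16, Y18, S19, Y23, S24, T25.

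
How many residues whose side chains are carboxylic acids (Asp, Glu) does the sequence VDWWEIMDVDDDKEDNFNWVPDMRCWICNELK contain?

Matching residues: D2, E5, D8, D10, D11, D12, E14, D15, D22, E30.

10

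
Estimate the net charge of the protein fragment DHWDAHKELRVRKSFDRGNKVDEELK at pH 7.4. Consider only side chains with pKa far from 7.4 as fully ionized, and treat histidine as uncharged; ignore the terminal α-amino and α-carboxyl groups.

The side chains ionized at physiological pH are Lys/Arg (+1) and Asp/Glu (−1); with His treated as neutral, nothing else contributes.
Positive (K, R): K7, R10, R12, K13, R17, K20, K26 → +7.
Negative (D, E): D1, D4, E8, D16, D22, E23, E24 → −7.
Net charge = (+7) + (−7) = 0.

0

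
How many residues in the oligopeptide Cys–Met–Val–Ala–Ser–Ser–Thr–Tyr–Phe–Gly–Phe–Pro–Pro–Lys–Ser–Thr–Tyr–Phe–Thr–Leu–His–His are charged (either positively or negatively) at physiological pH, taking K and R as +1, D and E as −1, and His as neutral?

1

Charged side chains at pH ~7.4: K, R (positive); D, E (negative).
Matching residues: Lys14.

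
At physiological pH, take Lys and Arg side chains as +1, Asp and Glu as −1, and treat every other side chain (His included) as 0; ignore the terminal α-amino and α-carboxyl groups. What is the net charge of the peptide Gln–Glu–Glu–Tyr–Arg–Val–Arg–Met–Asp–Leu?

-1

Positive (K, R): Arg5, Arg7 → +2.
Negative (D, E): Glu2, Glu3, Asp9 → −3.
Net charge = (+2) + (−3) = −1.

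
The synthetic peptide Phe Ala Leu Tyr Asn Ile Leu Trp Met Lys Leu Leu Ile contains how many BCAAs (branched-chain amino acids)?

6

Valine (V), leucine (L), and isoleucine (I) are the branched-chain amino acids.
Matching residues: Leu3, Ile6, Leu7, Leu11, Leu12, Ile13.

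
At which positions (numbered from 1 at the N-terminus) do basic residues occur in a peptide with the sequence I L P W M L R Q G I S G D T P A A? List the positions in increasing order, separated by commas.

Lysine (K), arginine (R), and histidine (H) have basic, nitrogen-containing side chains.
Matching residues: R7.

7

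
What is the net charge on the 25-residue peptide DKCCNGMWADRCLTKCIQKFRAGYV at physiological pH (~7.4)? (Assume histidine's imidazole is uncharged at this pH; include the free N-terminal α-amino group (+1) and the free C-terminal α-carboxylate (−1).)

Near pH 7.4, K and R contribute +1 each, D and E contribute −1 each, and every other side chain (His included, as stated) is uncharged.
Positive (K, R): K2, R11, K15, K19, R21 → +5.
Negative (D, E): D1, D10 → −2.
The N-terminus (+1) and C-terminus (−1) cancel.
Net charge = (+5) + (−2) = +3.

+3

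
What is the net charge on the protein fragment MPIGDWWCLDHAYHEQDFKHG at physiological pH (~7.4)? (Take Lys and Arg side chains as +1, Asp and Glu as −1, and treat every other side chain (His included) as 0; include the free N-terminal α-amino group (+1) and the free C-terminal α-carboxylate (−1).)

Positive (K, R): K19 → +1.
Negative (D, E): D5, D10, E15, D17 → −4.
The N-terminus (+1) and C-terminus (−1) cancel.
Net charge = (+1) + (−4) = −3.

-3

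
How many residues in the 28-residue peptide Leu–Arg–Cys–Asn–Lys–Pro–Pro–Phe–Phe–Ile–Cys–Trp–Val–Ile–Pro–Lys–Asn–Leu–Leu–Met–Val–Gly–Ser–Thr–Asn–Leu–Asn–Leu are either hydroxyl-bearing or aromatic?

5

Hydroxyl-bearing: S, T, Y. Aromatic: F, W, Y.
Hydroxyl-bearing residues here: Ser23, Thr24 (2).
Aromatic residues here: Phe8, Phe9, Trp12 (3).
(Y belongs to both groups, but none appear in this sequence.) Total = 2 + 3 = 5.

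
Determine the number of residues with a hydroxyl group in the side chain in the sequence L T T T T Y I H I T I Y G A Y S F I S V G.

Serine (S), threonine (T), and tyrosine (Y) each carry a hydroxyl group on the side chain.
Matching residues: T2, T3, T4, T5, Y6, T10, Y12, Y15, S16, S19.

10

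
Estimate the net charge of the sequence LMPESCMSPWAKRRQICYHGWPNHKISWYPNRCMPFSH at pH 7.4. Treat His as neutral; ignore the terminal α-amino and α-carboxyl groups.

The side chains ionized at physiological pH are Lys/Arg (+1) and Asp/Glu (−1); with His treated as neutral, nothing else contributes.
Positive (K, R): K12, R13, R14, K25, R32 → +5.
Negative (D, E): E4 → −1.
Net charge = (+5) + (−1) = +4.

+4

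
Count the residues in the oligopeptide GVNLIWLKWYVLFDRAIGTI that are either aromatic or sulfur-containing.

4

Aromatic: F, W, Y. Sulfur-containing: C, M.
Aromatic residues here: W6, W9, Y10, F13 (4).
Sulfur-containing residues here: none (0).
The two groups share no amino acid, so total = 4 + 0 = 4.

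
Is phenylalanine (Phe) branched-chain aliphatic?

No

Valine (V), leucine (L), and isoleucine (I) are the branched-chain amino acids.
Phenylalanine is not in this group.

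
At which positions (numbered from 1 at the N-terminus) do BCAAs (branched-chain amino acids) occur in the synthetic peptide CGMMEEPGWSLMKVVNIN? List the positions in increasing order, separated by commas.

The BCAAs are Val, Leu, and Ile — aliphatic side chains with a branch point.
Matching residues: L11, V14, V15, I17.

11, 14, 15, 17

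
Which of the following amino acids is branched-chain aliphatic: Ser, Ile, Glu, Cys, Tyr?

V, L, and I make up the branched-chain aliphatic group.
Of the listed options, only Ile belongs to this group.

Ile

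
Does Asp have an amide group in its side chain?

Asparagine (N) and glutamine (Q) have uncharged amide side chains.
Aspartate is not in this group.

No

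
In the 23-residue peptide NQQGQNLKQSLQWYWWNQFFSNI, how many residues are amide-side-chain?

Asparagine (N) and glutamine (Q) have uncharged amide side chains.
Matching residues: N1, Q2, Q3, Q5, N6, Q9, Q12, N17, Q18, N22.

10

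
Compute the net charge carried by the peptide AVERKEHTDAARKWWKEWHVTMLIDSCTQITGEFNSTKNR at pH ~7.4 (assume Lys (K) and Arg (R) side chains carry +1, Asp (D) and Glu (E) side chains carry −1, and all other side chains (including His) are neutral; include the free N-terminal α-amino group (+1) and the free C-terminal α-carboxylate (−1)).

Positive (K, R): R4, K5, R12, K13, K16, K38, R40 → +7.
Negative (D, E): E3, E6, D9, E17, D25, E33 → −6.
The N-terminus (+1) and C-terminus (−1) cancel.
Net charge = (+7) + (−6) = +1.

+1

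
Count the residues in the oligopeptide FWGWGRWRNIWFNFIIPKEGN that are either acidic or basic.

Acidic: D, E. Basic: H, K, R.
Acidic residues here: E19 (1).
Basic residues here: R6, R8, K18 (3).
The two groups share no amino acid, so total = 1 + 3 = 4.

4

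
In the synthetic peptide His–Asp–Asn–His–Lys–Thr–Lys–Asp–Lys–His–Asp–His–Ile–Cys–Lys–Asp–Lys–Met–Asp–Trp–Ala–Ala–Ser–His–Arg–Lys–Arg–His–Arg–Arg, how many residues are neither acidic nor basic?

9

Acidic: D, E. Basic: K, R, H. All other residues are neither.
Matching residues: Asn3, Thr6, Ile13, Cys14, Met18, Trp20, Ala21, Ala22, Ser23.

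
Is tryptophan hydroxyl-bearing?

No

The –OH-bearing residues are Ser, Thr (aliphatic alcohols), and Tyr (phenol).
Tryptophan is not in this group.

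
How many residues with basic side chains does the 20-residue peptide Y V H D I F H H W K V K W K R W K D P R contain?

9

K, R, and H are the three residues with basic side chains (ε-amine, guanidinium, and imidazole respectively).
Matching residues: H3, H7, H8, K10, K12, K14, R15, K17, R20.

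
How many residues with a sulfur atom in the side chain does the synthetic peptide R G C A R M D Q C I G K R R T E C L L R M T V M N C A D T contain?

The sulfur-bearing residues are cysteine (–SH) and methionine (–S–CH₃).
Matching residues: C3, M6, C9, C17, M21, M24, C26.

7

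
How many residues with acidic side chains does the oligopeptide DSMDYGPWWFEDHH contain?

The acidic residues are Asp (D) and Glu (E), whose side chains end in a carboxylate group.
Matching residues: D1, D4, E11, D12.

4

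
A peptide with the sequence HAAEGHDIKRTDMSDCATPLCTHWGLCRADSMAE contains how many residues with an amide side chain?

0

Asparagine (N) and glutamine (Q) have uncharged amide side chains.
None of the 34 residues belong to this group.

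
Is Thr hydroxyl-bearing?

Yes

Serine (S), threonine (T), and tyrosine (Y) each carry a hydroxyl group on the side chain.
Threonine is in this group.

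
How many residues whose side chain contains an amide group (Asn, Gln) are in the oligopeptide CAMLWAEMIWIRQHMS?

Matching residues: Q13.

1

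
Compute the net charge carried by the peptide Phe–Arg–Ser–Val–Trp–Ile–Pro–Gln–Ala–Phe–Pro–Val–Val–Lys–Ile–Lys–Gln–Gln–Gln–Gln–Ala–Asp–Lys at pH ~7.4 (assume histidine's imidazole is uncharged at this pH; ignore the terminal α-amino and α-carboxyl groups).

Near pH 7.4, K and R contribute +1 each, D and E contribute −1 each, and every other side chain (His included, as stated) is uncharged.
Positive (K, R): Arg2, Lys14, Lys16, Lys23 → +4.
Negative (D, E): Asp22 → −1.
Net charge = (+4) + (−1) = +3.

+3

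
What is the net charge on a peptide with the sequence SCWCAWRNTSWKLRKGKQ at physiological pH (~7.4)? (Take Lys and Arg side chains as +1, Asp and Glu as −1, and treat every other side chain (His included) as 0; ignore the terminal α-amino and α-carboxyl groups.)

+5

Positive (K, R): R7, K12, R14, K15, K17 → +5.
Negative (D, E): none → −0.
Net charge = (+5) + (−0) = +5.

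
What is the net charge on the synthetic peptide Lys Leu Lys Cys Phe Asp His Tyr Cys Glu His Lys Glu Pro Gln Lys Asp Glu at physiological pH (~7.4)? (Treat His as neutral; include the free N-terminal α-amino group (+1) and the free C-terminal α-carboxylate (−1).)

-1

The side chains ionized at physiological pH are Lys/Arg (+1) and Asp/Glu (−1); with His treated as neutral, nothing else contributes.
Positive (K, R): Lys1, Lys3, Lys12, Lys16 → +4.
Negative (D, E): Asp6, Glu10, Glu13, Asp17, Glu18 → −5.
The N-terminus (+1) and C-terminus (−1) cancel.
Net charge = (+4) + (−5) = −1.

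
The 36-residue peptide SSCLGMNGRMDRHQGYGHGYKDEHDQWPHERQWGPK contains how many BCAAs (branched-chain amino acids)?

1

V, L, and I make up the branched-chain aliphatic group.
Matching residues: L4.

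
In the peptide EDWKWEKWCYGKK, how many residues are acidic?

3

Aspartate (D) and glutamate (E) have carboxylic-acid side chains and are the acidic amino acids.
Matching residues: E1, D2, E6.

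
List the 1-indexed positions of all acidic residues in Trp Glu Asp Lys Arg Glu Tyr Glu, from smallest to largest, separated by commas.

2, 3, 6, 8

Aspartate (D) and glutamate (E) have carboxylic-acid side chains and are the acidic amino acids.
Matching residues: Glu2, Asp3, Glu6, Glu8.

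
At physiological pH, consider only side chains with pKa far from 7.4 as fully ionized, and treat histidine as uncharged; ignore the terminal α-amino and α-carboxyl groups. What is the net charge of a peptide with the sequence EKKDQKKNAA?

+2

Near pH 7.4, K and R contribute +1 each, D and E contribute −1 each, and every other side chain (His included, as stated) is uncharged.
Positive (K, R): K2, K3, K6, K7 → +4.
Negative (D, E): E1, D4 → −2.
Net charge = (+4) + (−2) = +2.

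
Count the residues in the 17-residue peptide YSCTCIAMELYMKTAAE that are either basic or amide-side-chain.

Basic: H, K, R. Amide-side-chain: N, Q.
Basic residues here: K13 (1).
Amide-side-chain residues here: none (0).
The two groups share no amino acid, so total = 1 + 0 = 1.

1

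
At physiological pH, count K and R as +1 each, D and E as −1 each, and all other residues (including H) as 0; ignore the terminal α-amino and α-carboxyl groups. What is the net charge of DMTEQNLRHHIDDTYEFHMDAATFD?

Positive (K, R): R8 → +1.
Negative (D, E): D1, E4, D12, D13, E16, D20, D25 → −7.
Net charge = (+1) + (−7) = −6.

-6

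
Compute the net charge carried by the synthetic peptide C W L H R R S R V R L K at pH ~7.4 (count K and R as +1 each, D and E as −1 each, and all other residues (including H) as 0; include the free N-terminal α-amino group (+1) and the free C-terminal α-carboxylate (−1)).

Positive (K, R): R5, R6, R8, R10, K12 → +5.
Negative (D, E): none → −0.
The N-terminus (+1) and C-terminus (−1) cancel.
Net charge = (+5) + (−0) = +5.

+5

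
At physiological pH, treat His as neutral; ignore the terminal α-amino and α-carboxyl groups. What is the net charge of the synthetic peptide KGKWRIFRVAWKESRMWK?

+6

Near pH 7.4, K and R contribute +1 each, D and E contribute −1 each, and every other side chain (His included, as stated) is uncharged.
Positive (K, R): K1, K3, R5, R8, K12, R15, K18 → +7.
Negative (D, E): E13 → −1.
Net charge = (+7) + (−1) = +6.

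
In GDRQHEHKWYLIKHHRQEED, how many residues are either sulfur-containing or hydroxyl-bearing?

1

Sulfur-containing: C, M. Hydroxyl-bearing: S, T, Y.
Sulfur-containing residues here: none (0).
Hydroxyl-bearing residues here: Y10 (1).
The two groups share no amino acid, so total = 0 + 1 = 1.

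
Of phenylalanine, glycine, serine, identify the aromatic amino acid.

The aromatic amino acids are Phe (F, benzyl), Trp (W, indole), and Tyr (Y, phenol).
Of the listed options, only phenylalanine belongs to this group.

phenylalanine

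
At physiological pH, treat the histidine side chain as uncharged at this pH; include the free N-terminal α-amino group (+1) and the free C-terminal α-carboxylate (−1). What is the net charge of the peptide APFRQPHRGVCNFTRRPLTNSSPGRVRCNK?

+7

Near pH 7.4, K and R contribute +1 each, D and E contribute −1 each, and every other side chain (His included, as stated) is uncharged.
Positive (K, R): R4, R8, R15, R16, R25, R27, K30 → +7.
Negative (D, E): none → −0.
The N-terminus (+1) and C-terminus (−1) cancel.
Net charge = (+7) + (−0) = +7.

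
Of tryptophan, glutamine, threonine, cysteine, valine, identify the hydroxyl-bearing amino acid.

S, T, and Y are the three residues with a side-chain hydroxyl.
Of the listed options, only threonine belongs to this group.

threonine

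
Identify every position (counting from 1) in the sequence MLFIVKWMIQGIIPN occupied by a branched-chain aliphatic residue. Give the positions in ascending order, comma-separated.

The BCAAs are Val, Leu, and Ile — aliphatic side chains with a branch point.
Matching residues: L2, I4, V5, I9, I12, I13.

2, 4, 5, 9, 12, 13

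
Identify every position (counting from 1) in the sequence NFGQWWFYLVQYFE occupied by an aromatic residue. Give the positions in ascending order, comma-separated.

2, 5, 6, 7, 8, 12, 13

The aromatic amino acids are Phe (F, benzyl), Trp (W, indole), and Tyr (Y, phenol).
Matching residues: F2, W5, W6, F7, Y8, Y12, F13.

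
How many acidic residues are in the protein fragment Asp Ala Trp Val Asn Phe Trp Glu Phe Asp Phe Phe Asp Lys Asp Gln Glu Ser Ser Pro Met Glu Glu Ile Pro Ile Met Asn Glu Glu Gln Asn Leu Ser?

10

Aspartate (D) and glutamate (E) have carboxylic-acid side chains and are the acidic amino acids.
Matching residues: Asp1, Glu8, Asp10, Asp13, Asp15, Glu17, Glu22, Glu23, Glu29, Glu30.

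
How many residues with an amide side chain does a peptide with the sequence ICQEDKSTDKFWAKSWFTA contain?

The amide-side-chain residues are Asn (N) and Gln (Q).
Matching residues: Q3.

1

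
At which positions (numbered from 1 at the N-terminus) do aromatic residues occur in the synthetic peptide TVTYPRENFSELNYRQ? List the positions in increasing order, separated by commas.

4, 9, 14

The aromatic amino acids are Phe (F, benzyl), Trp (W, indole), and Tyr (Y, phenol).
Matching residues: Y4, F9, Y14.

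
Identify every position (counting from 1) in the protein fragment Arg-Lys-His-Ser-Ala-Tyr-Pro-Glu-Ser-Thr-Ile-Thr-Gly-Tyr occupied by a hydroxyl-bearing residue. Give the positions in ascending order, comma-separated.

Serine (S), threonine (T), and tyrosine (Y) each carry a hydroxyl group on the side chain.
Matching residues: Ser4, Tyr6, Ser9, Thr10, Thr12, Tyr14.

4, 6, 9, 10, 12, 14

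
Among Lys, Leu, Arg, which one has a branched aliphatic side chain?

Leu

V, L, and I make up the branched-chain aliphatic group.
Of the listed options, only Leu belongs to this group.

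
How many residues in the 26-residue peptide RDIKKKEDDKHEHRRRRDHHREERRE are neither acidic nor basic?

1

Acidic: D, E. Basic: K, R, H. All other residues are neither.
Matching residues: I3.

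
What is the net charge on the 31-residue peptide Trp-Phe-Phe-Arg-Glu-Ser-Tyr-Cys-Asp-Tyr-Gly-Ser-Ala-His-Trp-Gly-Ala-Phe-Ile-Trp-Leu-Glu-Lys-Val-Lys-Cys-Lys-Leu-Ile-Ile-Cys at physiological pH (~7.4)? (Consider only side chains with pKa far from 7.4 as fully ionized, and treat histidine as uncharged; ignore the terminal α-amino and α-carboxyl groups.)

+1

The side chains ionized at physiological pH are Lys/Arg (+1) and Asp/Glu (−1); with His treated as neutral, nothing else contributes.
Positive (K, R): Arg4, Lys23, Lys25, Lys27 → +4.
Negative (D, E): Glu5, Asp9, Glu22 → −3.
Net charge = (+4) + (−3) = +1.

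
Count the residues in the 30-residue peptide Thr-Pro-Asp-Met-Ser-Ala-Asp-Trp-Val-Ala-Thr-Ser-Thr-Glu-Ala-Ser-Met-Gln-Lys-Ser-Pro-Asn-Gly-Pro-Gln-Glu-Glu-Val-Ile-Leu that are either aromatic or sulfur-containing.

3

Aromatic: F, W, Y. Sulfur-containing: C, M.
Aromatic residues here: Trp8 (1).
Sulfur-containing residues here: Met4, Met17 (2).
The two groups share no amino acid, so total = 1 + 2 = 3.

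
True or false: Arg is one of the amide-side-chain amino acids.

Asparagine (N) and glutamine (Q) have uncharged amide side chains.
Arginine is not in this group.

False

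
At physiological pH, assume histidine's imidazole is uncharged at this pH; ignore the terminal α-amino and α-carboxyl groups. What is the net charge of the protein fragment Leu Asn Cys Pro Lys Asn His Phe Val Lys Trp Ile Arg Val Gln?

At pH ~7.4 the Lys and Arg side chains are protonated (+1), the Asp and Glu side chains are deprotonated (−1), and with His taken as neutral all other side chains carry no charge.
Positive (K, R): Lys5, Lys10, Arg13 → +3.
Negative (D, E): none → −0.
Net charge = (+3) + (−0) = +3.

+3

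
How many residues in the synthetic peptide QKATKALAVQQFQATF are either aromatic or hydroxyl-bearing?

4

Aromatic: F, W, Y. Hydroxyl-bearing: S, T, Y.
Aromatic residues here: F12, F16 (2).
Hydroxyl-bearing residues here: T4, T15 (2).
(Y belongs to both groups, but none appear in this sequence.) Total = 2 + 2 = 4.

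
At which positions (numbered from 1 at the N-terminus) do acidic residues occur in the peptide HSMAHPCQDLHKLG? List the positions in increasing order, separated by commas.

9

The acidic residues are Asp (D) and Glu (E), whose side chains end in a carboxylate group.
Matching residues: D9.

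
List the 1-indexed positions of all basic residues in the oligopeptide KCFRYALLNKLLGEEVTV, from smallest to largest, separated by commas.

Lysine (K), arginine (R), and histidine (H) have basic, nitrogen-containing side chains.
Matching residues: K1, R4, K10.

1, 4, 10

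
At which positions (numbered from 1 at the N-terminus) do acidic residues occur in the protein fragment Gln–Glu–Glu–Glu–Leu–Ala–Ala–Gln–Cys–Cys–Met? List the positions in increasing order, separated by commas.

Only D (aspartate) and E (glutamate) carry a side-chain carboxylic acid.
Matching residues: Glu2, Glu3, Glu4.

2, 3, 4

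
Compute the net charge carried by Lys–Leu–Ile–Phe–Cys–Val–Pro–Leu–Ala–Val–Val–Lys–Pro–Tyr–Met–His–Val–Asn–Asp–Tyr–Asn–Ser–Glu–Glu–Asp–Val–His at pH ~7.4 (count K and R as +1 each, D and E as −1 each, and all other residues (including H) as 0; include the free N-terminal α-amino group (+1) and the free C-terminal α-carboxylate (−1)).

-2

Positive (K, R): Lys1, Lys12 → +2.
Negative (D, E): Asp19, Glu23, Glu24, Asp25 → −4.
The N-terminus (+1) and C-terminus (−1) cancel.
Net charge = (+2) + (−4) = −2.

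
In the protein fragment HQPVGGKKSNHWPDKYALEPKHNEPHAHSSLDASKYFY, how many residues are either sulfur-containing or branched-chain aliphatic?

Sulfur-containing: C, M. Branched-chain aliphatic: I, L, V.
Sulfur-containing residues here: none (0).
Branched-chain aliphatic residues here: V4, L18, L31 (3).
The two groups share no amino acid, so total = 0 + 3 = 3.

3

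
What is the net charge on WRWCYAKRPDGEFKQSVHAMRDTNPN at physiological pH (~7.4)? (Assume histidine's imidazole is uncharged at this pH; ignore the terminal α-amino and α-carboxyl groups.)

+2

Near pH 7.4, K and R contribute +1 each, D and E contribute −1 each, and every other side chain (His included, as stated) is uncharged.
Positive (K, R): R2, K7, R8, K14, R21 → +5.
Negative (D, E): D10, E12, D22 → −3.
Net charge = (+5) + (−3) = +2.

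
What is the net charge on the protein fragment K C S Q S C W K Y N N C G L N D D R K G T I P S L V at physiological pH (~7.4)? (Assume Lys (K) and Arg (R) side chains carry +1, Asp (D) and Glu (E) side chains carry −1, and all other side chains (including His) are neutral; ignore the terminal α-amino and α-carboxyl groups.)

+2

Positive (K, R): K1, K8, R18, K19 → +4.
Negative (D, E): D16, D17 → −2.
Net charge = (+4) + (−2) = +2.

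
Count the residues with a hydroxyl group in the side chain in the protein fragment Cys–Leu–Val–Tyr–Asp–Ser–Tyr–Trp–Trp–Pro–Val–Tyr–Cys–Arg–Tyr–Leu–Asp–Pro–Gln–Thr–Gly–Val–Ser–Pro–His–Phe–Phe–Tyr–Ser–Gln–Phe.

9

Serine (S), threonine (T), and tyrosine (Y) each carry a hydroxyl group on the side chain.
Matching residues: Tyr4, Ser6, Tyr7, Tyr12, Tyr15, Thr20, Ser23, Tyr28, Ser29.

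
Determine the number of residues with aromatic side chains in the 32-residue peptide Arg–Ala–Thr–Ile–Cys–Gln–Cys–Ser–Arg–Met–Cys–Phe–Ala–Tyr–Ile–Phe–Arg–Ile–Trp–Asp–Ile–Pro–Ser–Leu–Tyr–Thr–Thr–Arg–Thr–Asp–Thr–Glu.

5

The aromatic amino acids are Phe (F, benzyl), Trp (W, indole), and Tyr (Y, phenol).
Matching residues: Phe12, Tyr14, Phe16, Trp19, Tyr25.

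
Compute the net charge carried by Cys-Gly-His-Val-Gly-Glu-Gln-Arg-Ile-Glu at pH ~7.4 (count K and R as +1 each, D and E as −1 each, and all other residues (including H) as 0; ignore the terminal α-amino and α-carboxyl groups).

-1

Positive (K, R): Arg8 → +1.
Negative (D, E): Glu6, Glu10 → −2.
Net charge = (+1) + (−2) = −1.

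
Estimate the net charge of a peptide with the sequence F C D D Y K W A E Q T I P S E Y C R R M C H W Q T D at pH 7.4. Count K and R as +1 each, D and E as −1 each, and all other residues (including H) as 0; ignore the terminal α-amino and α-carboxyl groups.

Positive (K, R): K6, R18, R19 → +3.
Negative (D, E): D3, D4, E9, E15, D26 → −5.
Net charge = (+3) + (−5) = −2.

-2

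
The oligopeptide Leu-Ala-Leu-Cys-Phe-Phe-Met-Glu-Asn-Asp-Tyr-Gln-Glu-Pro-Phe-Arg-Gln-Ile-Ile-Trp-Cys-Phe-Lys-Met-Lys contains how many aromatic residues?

6

F, W, and Y each carry an aromatic ring on the side chain.
Matching residues: Phe5, Phe6, Tyr11, Phe15, Trp20, Phe22.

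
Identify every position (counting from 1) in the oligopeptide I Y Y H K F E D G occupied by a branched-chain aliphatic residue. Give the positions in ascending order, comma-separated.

V, L, and I make up the branched-chain aliphatic group.
Matching residues: I1.

1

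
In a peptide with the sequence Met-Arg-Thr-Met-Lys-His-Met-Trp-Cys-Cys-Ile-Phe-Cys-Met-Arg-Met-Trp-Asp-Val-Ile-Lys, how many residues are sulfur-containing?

Only Cys (C) and Met (M) have a sulfur atom in the side chain.
Matching residues: Met1, Met4, Met7, Cys9, Cys10, Cys13, Met14, Met16.

8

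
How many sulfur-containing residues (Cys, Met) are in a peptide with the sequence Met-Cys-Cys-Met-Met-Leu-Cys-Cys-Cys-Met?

9

Matching residues: Met1, Cys2, Cys3, Met4, Met5, Cys7, Cys8, Cys9, Met10.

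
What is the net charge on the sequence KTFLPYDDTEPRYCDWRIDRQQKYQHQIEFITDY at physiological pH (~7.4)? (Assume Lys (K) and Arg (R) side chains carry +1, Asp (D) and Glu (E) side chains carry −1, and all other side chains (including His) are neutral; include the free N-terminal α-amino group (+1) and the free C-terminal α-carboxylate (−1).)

Positive (K, R): K1, R12, R17, R20, K23 → +5.
Negative (D, E): D7, D8, E10, D15, D19, E29, D33 → −7.
The N-terminus (+1) and C-terminus (−1) cancel.
Net charge = (+5) + (−7) = −2.

-2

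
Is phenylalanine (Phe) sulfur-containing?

The sulfur-bearing residues are cysteine (–SH) and methionine (–S–CH₃).
Phenylalanine is not in this group.

No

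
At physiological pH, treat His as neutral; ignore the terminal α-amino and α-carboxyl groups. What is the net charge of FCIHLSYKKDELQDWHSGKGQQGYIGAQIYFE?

-1

At pH ~7.4 the Lys and Arg side chains are protonated (+1), the Asp and Glu side chains are deprotonated (−1), and with His taken as neutral all other side chains carry no charge.
Positive (K, R): K8, K9, K19 → +3.
Negative (D, E): D10, E11, D14, E32 → −4.
Net charge = (+3) + (−4) = −1.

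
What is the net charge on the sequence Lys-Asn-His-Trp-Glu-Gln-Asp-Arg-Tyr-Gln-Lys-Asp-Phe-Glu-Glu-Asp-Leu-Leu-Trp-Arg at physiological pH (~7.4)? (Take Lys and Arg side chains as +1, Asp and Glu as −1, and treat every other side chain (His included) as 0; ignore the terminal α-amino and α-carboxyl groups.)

Positive (K, R): Lys1, Arg8, Lys11, Arg20 → +4.
Negative (D, E): Glu5, Asp7, Asp12, Glu14, Glu15, Asp16 → −6.
Net charge = (+4) + (−6) = −2.

-2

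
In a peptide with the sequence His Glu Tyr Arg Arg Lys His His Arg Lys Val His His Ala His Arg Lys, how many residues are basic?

The basic amino acids are Lys (K), Arg (R), and His (H).
Matching residues: His1, Arg4, Arg5, Lys6, His7, His8, Arg9, Lys10, His12, His13, His15, Arg16, Lys17.

13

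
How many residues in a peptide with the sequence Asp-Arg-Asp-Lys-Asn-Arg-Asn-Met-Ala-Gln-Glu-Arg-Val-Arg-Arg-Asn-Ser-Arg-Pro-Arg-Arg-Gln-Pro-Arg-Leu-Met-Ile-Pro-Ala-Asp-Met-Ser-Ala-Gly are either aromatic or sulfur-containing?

Aromatic: F, W, Y. Sulfur-containing: C, M.
Aromatic residues here: none (0).
Sulfur-containing residues here: Met8, Met26, Met31 (3).
The two groups share no amino acid, so total = 0 + 3 = 3.

3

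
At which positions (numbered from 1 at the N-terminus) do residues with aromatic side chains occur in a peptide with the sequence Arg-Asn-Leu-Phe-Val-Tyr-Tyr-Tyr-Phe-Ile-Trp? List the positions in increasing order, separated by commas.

F, W, and Y each carry an aromatic ring on the side chain.
Matching residues: Phe4, Tyr6, Tyr7, Tyr8, Phe9, Trp11.

4, 6, 7, 8, 9, 11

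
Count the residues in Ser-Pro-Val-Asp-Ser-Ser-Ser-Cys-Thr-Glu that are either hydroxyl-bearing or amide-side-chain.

Hydroxyl-bearing: S, T, Y. Amide-side-chain: N, Q.
Hydroxyl-bearing residues here: Ser1, Ser5, Ser6, Ser7, Thr9 (5).
Amide-side-chain residues here: none (0).
The two groups share no amino acid, so total = 5 + 0 = 5.

5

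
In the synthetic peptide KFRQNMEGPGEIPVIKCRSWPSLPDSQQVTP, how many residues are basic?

The basic amino acids are Lys (K), Arg (R), and His (H).
Matching residues: K1, R3, K16, R18.

4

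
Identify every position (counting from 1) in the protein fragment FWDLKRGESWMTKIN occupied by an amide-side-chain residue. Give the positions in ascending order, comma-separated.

15

Asparagine (N) and glutamine (Q) have uncharged amide side chains.
Matching residues: N15.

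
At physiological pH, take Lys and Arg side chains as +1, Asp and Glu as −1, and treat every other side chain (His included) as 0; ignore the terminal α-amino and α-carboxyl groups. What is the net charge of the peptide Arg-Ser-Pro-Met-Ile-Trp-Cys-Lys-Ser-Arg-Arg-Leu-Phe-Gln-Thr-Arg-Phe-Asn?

Positive (K, R): Arg1, Lys8, Arg10, Arg11, Arg16 → +5.
Negative (D, E): none → −0.
Net charge = (+5) + (−0) = +5.

+5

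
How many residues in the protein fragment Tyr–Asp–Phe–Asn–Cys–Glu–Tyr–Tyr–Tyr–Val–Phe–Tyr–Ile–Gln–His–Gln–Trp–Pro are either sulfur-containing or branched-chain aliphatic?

Sulfur-containing: C, M. Branched-chain aliphatic: I, L, V.
Sulfur-containing residues here: Cys5 (1).
Branched-chain aliphatic residues here: Val10, Ile13 (2).
The two groups share no amino acid, so total = 1 + 2 = 3.

3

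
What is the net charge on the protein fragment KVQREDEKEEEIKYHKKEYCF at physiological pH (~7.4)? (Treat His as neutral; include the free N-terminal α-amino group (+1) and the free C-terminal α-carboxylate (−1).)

The side chains ionized at physiological pH are Lys/Arg (+1) and Asp/Glu (−1); with His treated as neutral, nothing else contributes.
Positive (K, R): K1, R4, K8, K13, K16, K17 → +6.
Negative (D, E): E5, D6, E7, E9, E10, E11, E18 → −7.
The N-terminus (+1) and C-terminus (−1) cancel.
Net charge = (+6) + (−7) = −1.

-1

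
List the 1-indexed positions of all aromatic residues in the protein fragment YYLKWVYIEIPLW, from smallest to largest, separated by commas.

1, 2, 5, 7, 13

F, W, and Y each carry an aromatic ring on the side chain.
Matching residues: Y1, Y2, W5, Y7, W13.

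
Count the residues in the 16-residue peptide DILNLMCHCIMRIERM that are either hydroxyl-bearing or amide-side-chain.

1

Hydroxyl-bearing: S, T, Y. Amide-side-chain: N, Q.
Hydroxyl-bearing residues here: none (0).
Amide-side-chain residues here: N4 (1).
The two groups share no amino acid, so total = 0 + 1 = 1.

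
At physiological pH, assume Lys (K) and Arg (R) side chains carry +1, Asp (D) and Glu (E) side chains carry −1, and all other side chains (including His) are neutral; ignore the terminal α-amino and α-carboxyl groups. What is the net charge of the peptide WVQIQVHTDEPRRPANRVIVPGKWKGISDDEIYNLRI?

+1

Positive (K, R): R12, R13, R17, K23, K25, R36 → +6.
Negative (D, E): D9, E10, D29, D30, E31 → −5.
Net charge = (+6) + (−5) = +1.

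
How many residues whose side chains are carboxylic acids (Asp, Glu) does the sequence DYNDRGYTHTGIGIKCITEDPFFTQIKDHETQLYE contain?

7

Matching residues: D1, D4, E19, D20, D28, E30, E35.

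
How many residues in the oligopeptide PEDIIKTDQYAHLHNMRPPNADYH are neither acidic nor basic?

Acidic: D, E. Basic: K, R, H. All other residues are neither.
Matching residues: P1, I4, I5, T7, Q9, Y10, A11, L13, N15, M16, P18, P19, N20, A21, Y23.

15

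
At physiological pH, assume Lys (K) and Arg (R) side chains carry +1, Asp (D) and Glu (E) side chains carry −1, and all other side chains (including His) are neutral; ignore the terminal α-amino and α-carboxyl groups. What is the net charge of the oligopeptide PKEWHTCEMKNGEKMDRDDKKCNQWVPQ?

0

Positive (K, R): K2, K10, K14, R17, K20, K21 → +6.
Negative (D, E): E3, E8, E13, D16, D18, D19 → −6.
Net charge = (+6) + (−6) = 0.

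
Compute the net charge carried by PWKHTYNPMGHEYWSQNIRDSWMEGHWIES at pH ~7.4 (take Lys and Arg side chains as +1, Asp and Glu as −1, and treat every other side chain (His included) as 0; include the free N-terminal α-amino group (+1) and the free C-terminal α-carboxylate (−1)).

Positive (K, R): K3, R19 → +2.
Negative (D, E): E12, D20, E24, E29 → −4.
The N-terminus (+1) and C-terminus (−1) cancel.
Net charge = (+2) + (−4) = −2.

-2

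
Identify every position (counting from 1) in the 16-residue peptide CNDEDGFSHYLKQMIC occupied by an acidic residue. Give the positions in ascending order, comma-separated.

3, 4, 5

Only D (aspartate) and E (glutamate) carry a side-chain carboxylic acid.
Matching residues: D3, E4, D5.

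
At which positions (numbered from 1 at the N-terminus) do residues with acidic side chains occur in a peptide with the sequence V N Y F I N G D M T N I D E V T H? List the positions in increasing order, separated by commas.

8, 13, 14

Aspartate (D) and glutamate (E) have carboxylic-acid side chains and are the acidic amino acids.
Matching residues: D8, D13, E14.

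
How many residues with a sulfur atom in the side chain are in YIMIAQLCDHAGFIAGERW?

2

Only Cys (C) and Met (M) have a sulfur atom in the side chain.
Matching residues: M3, C8.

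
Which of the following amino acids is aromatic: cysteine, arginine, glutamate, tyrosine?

tyrosine

The aromatic amino acids are Phe (F, benzyl), Trp (W, indole), and Tyr (Y, phenol).
Of the listed options, only tyrosine belongs to this group.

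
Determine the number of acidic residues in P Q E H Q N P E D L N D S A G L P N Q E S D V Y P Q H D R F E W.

The acidic residues are Asp (D) and Glu (E), whose side chains end in a carboxylate group.
Matching residues: E3, E8, D9, D12, E20, D22, D28, E31.

8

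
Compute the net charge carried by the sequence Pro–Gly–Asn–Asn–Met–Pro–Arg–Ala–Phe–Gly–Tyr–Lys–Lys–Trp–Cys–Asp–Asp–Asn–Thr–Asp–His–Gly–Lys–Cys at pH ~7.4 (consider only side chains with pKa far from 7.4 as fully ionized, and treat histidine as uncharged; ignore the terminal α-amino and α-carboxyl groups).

+1

At pH ~7.4 the Lys and Arg side chains are protonated (+1), the Asp and Glu side chains are deprotonated (−1), and with His taken as neutral all other side chains carry no charge.
Positive (K, R): Arg7, Lys12, Lys13, Lys23 → +4.
Negative (D, E): Asp16, Asp17, Asp20 → −3.
Net charge = (+4) + (−3) = +1.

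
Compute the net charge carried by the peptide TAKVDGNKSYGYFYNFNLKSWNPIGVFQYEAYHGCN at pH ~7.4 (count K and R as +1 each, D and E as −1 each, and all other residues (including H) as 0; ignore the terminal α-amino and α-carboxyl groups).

Positive (K, R): K3, K8, K19 → +3.
Negative (D, E): D5, E30 → −2.
Net charge = (+3) + (−2) = +1.

+1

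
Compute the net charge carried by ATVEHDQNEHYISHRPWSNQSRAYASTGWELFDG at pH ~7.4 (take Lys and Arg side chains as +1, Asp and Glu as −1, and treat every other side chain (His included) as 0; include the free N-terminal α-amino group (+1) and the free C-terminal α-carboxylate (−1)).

-3

Positive (K, R): R15, R22 → +2.
Negative (D, E): E4, D6, E9, E30, D33 → −5.
The N-terminus (+1) and C-terminus (−1) cancel.
Net charge = (+2) + (−5) = −3.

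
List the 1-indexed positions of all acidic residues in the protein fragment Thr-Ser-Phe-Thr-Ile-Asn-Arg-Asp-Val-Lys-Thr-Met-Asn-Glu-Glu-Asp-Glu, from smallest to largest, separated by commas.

8, 14, 15, 16, 17

Aspartate (D) and glutamate (E) have carboxylic-acid side chains and are the acidic amino acids.
Matching residues: Asp8, Glu14, Glu15, Asp16, Glu17.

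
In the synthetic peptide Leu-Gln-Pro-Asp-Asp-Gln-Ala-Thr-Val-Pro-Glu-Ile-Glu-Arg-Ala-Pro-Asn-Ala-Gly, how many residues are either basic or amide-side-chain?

4

Basic: H, K, R. Amide-side-chain: N, Q.
Basic residues here: Arg14 (1).
Amide-side-chain residues here: Gln2, Gln6, Asn17 (3).
The two groups share no amino acid, so total = 1 + 3 = 4.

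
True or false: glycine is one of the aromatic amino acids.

False

F, W, and Y each carry an aromatic ring on the side chain.
Glycine is not in this group.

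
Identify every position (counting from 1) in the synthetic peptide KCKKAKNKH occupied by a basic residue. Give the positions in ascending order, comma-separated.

1, 3, 4, 6, 8, 9

Lysine (K), arginine (R), and histidine (H) have basic, nitrogen-containing side chains.
Matching residues: K1, K3, K4, K6, K8, H9.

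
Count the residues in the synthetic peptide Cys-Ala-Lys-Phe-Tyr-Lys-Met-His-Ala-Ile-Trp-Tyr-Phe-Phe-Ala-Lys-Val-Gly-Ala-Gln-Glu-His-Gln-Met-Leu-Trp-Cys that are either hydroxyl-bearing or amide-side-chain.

Hydroxyl-bearing: S, T, Y. Amide-side-chain: N, Q.
Hydroxyl-bearing residues here: Tyr5, Tyr12 (2).
Amide-side-chain residues here: Gln20, Gln23 (2).
The two groups share no amino acid, so total = 2 + 2 = 4.

4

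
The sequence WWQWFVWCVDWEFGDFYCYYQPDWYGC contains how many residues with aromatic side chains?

13

Phenylalanine (F), tryptophan (W), and tyrosine (Y) have aromatic ring side chains.
Matching residues: W1, W2, W4, F5, W7, W11, F13, F16, Y17, Y19, Y20, W24, Y25.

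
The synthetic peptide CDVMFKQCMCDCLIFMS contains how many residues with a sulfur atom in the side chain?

7

Only Cys (C) and Met (M) have a sulfur atom in the side chain.
Matching residues: C1, M4, C8, M9, C10, C12, M16.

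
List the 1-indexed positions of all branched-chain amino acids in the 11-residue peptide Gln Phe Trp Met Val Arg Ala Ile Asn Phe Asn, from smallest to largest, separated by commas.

The BCAAs are Val, Leu, and Ile — aliphatic side chains with a branch point.
Matching residues: Val5, Ile8.

5, 8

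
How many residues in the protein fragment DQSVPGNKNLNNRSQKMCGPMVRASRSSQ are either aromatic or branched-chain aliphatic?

3

Aromatic: F, W, Y. Branched-chain aliphatic: I, L, V.
Aromatic residues here: none (0).
Branched-chain aliphatic residues here: V4, L10, V22 (3).
The two groups share no amino acid, so total = 0 + 3 = 3.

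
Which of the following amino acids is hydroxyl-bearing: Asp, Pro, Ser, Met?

Ser

Serine (S), threonine (T), and tyrosine (Y) each carry a hydroxyl group on the side chain.
Of the listed options, only Ser belongs to this group.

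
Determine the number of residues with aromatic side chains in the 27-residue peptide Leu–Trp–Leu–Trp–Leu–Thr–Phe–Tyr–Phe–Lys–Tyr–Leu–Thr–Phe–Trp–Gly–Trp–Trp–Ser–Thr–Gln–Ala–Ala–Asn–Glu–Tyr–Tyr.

12

The aromatic amino acids are Phe (F, benzyl), Trp (W, indole), and Tyr (Y, phenol).
Matching residues: Trp2, Trp4, Phe7, Tyr8, Phe9, Tyr11, Phe14, Trp15, Trp17, Trp18, Tyr26, Tyr27.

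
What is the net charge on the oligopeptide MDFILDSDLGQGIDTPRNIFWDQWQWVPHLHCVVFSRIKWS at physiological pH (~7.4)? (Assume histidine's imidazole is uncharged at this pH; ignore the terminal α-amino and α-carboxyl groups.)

The side chains ionized at physiological pH are Lys/Arg (+1) and Asp/Glu (−1); with His treated as neutral, nothing else contributes.
Positive (K, R): R17, R37, K39 → +3.
Negative (D, E): D2, D6, D8, D14, D22 → −5.
Net charge = (+3) + (−5) = −2.

-2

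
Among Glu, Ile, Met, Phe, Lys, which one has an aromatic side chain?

The aromatic amino acids are Phe (F, benzyl), Trp (W, indole), and Tyr (Y, phenol).
Of the listed options, only Phe belongs to this group.

Phe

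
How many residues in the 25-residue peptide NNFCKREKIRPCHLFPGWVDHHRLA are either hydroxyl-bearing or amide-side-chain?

2

Hydroxyl-bearing: S, T, Y. Amide-side-chain: N, Q.
Hydroxyl-bearing residues here: none (0).
Amide-side-chain residues here: N1, N2 (2).
The two groups share no amino acid, so total = 0 + 2 = 2.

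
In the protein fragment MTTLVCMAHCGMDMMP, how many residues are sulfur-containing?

Cysteine (C, thiol) and methionine (M, thioether) are the two sulfur-containing amino acids.
Matching residues: M1, C6, M7, C10, M12, M14, M15.

7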